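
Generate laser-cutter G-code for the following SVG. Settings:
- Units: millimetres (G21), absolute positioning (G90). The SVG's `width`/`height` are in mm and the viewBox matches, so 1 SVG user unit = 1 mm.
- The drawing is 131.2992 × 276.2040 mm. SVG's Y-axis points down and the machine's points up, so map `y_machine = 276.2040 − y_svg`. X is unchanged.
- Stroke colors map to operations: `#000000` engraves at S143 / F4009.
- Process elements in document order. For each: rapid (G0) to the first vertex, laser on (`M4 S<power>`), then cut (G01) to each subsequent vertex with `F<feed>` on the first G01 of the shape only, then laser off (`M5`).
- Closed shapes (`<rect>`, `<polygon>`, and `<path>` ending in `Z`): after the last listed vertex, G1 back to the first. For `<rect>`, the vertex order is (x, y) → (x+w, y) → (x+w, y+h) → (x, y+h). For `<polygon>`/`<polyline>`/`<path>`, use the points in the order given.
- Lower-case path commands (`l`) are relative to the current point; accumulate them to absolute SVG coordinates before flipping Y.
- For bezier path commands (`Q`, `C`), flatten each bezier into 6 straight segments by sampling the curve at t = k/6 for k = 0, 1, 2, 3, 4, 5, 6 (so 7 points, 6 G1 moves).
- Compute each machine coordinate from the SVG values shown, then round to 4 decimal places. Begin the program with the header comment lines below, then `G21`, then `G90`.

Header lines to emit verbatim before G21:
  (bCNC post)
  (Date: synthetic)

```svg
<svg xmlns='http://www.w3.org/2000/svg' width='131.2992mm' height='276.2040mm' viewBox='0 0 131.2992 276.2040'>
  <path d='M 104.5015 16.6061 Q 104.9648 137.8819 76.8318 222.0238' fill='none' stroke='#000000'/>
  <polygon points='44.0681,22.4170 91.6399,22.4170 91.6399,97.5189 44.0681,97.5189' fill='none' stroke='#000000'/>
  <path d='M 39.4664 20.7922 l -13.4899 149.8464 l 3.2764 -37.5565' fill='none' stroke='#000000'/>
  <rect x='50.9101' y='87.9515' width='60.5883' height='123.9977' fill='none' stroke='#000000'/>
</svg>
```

viewBox `0 0 131.2992 276.2040` with mm width/height → 1 unit = 1 mm. Flip: y_m = 276.2040 − y_svg.

**Shape 1** — `<path>` quadratic bezier, stroke `#000000` → engrave (S143, F4009). Control points (SVG): P0=(104.5015,16.6061), P1=(104.9648,137.8819), P2=(76.8318,222.0238); sampled at t=k/6. Machine vertices: (104.5015,259.5979) → (103.8616,220.2041) → (101.6330,182.8734) → (97.8157,147.6056) → (92.4098,114.4008) → (85.4151,83.2590) → (76.8318,54.1802). Open path.

**Shape 2** — `<polygon>` rectangle, stroke `#000000` → engrave (S143, F4009). Machine vertices: (44.0681,253.7870) → (91.6399,253.7870) → (91.6399,178.6851) → (44.0681,178.6851) → (44.0681,253.7870). Closed: final G1 returns to the first vertex.

**Shape 3** — `<path>` open polyline, stroke `#000000` → engrave (S143, F4009). Machine vertices: (39.4664,255.4118) → (25.9765,105.5654) → (29.2529,143.1219). Open path.

**Shape 4** — `<rect>` rectangle, stroke `#000000` → engrave (S143, F4009). Machine vertices: (50.9101,188.2525) → (111.4984,188.2525) → (111.4984,64.2548) → (50.9101,64.2548) → (50.9101,188.2525). Closed: final G1 returns to the first vertex.

(bCNC post)
(Date: synthetic)
G21
G90
G0 X104.5015 Y259.5979
M4 S143
G01 X103.8616 Y220.2041 F4009
G01 X101.6330 Y182.8734
G01 X97.8157 Y147.6056
G01 X92.4098 Y114.4008
G01 X85.4151 Y83.2590
G01 X76.8318 Y54.1802
M5
G0 X44.0681 Y253.7870
M4 S143
G01 X91.6399 Y253.7870 F4009
G01 X91.6399 Y178.6851
G01 X44.0681 Y178.6851
G01 X44.0681 Y253.7870
M5
G0 X39.4664 Y255.4118
M4 S143
G01 X25.9765 Y105.5654 F4009
G01 X29.2529 Y143.1219
M5
G0 X50.9101 Y188.2525
M4 S143
G01 X111.4984 Y188.2525 F4009
G01 X111.4984 Y64.2548
G01 X50.9101 Y64.2548
G01 X50.9101 Y188.2525
M5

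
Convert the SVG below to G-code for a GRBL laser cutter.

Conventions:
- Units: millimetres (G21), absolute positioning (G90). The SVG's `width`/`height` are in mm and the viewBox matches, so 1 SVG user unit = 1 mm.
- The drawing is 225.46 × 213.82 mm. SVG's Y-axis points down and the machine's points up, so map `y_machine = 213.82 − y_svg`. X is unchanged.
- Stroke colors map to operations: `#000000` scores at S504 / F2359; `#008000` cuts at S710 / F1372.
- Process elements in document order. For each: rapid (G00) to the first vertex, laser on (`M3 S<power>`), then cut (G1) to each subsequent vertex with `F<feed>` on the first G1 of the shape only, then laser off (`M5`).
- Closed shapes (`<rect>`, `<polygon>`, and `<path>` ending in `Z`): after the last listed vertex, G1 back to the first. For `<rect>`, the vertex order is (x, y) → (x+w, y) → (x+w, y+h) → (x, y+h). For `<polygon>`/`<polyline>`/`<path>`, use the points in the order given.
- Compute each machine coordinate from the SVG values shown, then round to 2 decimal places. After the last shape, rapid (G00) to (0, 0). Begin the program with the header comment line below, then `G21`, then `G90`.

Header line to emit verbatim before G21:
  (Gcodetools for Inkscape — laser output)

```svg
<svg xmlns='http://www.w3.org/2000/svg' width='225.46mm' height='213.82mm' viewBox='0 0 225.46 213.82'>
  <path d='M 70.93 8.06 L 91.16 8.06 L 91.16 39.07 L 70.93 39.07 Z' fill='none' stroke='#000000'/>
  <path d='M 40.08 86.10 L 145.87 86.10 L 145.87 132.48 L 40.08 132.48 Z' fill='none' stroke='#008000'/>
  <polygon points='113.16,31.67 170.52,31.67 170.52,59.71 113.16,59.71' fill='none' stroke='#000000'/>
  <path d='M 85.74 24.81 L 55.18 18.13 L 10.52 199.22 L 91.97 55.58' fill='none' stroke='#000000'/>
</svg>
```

(Gcodetools for Inkscape — laser output)
G21
G90
G00 X70.93 Y205.76
M3 S504
G1 X91.16 Y205.76 F2359
G1 X91.16 Y174.75
G1 X70.93 Y174.75
G1 X70.93 Y205.76
M5
G00 X40.08 Y127.72
M3 S710
G1 X145.87 Y127.72 F1372
G1 X145.87 Y81.34
G1 X40.08 Y81.34
G1 X40.08 Y127.72
M5
G00 X113.16 Y182.15
M3 S504
G1 X170.52 Y182.15 F2359
G1 X170.52 Y154.11
G1 X113.16 Y154.11
G1 X113.16 Y182.15
M5
G00 X85.74 Y189.01
M3 S504
G1 X55.18 Y195.69 F2359
G1 X10.52 Y14.60
G1 X91.97 Y158.24
M5
G00 X0.00 Y0.00

Since the viewBox matches the mm dimensions, user units are millimetres directly. The only transform is the Y-flip y_m = 213.82 − y_svg.

Shape 1 is a rectangle drawn with `<path>`. Its stroke #000000 means score at S504, F2359. After flipping Y the toolpath is (70.93,205.76) → (91.16,205.76) → (91.16,174.75) → (70.93,174.75) → (70.93,205.76), returning to the start.

Shape 2 is a rectangle drawn with `<path>`. Its stroke #008000 means cut at S710, F1372. After flipping Y the toolpath is (40.08,127.72) → (145.87,127.72) → (145.87,81.34) → (40.08,81.34) → (40.08,127.72), returning to the start.

Shape 3 is a rectangle drawn with `<polygon>`. Its stroke #000000 means score at S504, F2359. After flipping Y the toolpath is (113.16,182.15) → (170.52,182.15) → (170.52,154.11) → (113.16,154.11) → (113.16,182.15), returning to the start.

Shape 4 is a open polyline drawn with `<path>`. Its stroke #000000 means score at S504, F2359. After flipping Y the toolpath is (85.74,189.01) → (55.18,195.69) → (10.52,14.60) → (91.97,158.24).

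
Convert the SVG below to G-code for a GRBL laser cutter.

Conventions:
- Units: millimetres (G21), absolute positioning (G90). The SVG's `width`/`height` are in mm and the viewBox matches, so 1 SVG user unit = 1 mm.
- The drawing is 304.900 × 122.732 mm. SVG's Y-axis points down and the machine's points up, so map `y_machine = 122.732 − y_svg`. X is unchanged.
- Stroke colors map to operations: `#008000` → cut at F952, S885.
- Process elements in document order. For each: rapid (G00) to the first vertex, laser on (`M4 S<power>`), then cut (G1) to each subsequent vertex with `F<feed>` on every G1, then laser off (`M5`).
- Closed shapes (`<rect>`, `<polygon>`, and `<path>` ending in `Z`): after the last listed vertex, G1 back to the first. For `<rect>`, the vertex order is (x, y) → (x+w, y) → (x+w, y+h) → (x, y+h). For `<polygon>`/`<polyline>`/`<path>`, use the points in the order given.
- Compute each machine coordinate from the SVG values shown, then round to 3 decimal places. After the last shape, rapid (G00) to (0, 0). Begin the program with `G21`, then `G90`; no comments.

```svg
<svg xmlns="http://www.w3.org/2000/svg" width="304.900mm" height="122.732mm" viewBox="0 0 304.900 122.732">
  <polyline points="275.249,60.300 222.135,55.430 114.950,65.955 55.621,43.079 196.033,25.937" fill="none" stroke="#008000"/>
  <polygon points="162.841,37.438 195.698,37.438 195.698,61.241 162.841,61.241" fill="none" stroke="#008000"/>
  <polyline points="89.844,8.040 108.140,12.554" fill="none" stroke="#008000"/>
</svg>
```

G21
G90
G00 X275.249 Y62.432
M4 S885
G1 X222.135 Y67.302 F952
G1 X114.950 Y56.777 F952
G1 X55.621 Y79.653 F952
G1 X196.033 Y96.795 F952
M5
G00 X162.841 Y85.294
M4 S885
G1 X195.698 Y85.294 F952
G1 X195.698 Y61.491 F952
G1 X162.841 Y61.491 F952
G1 X162.841 Y85.294 F952
M5
G00 X89.844 Y114.692
M4 S885
G1 X108.140 Y110.178 F952
M5
G00 X0.000 Y0.000

viewBox `0 0 304.900 122.732` with mm width/height → 1 unit = 1 mm. Flip: y_m = 122.732 − y_svg.

**Shape 1** — `<polyline>` open polyline, stroke `#008000` → cut (S885, F952). Machine vertices: (275.249,62.432) → (222.135,67.302) → (114.950,56.777) → (55.621,79.653) → (196.033,96.795). Open path.

**Shape 2** — `<polygon>` rectangle, stroke `#008000` → cut (S885, F952). Machine vertices: (162.841,85.294) → (195.698,85.294) → (195.698,61.491) → (162.841,61.491) → (162.841,85.294). Closed: final G1 returns to the first vertex.

**Shape 3** — `<polyline>` line segment, stroke `#008000` → cut (S885, F952). Machine vertices: (89.844,114.692) → (108.140,110.178). Open path.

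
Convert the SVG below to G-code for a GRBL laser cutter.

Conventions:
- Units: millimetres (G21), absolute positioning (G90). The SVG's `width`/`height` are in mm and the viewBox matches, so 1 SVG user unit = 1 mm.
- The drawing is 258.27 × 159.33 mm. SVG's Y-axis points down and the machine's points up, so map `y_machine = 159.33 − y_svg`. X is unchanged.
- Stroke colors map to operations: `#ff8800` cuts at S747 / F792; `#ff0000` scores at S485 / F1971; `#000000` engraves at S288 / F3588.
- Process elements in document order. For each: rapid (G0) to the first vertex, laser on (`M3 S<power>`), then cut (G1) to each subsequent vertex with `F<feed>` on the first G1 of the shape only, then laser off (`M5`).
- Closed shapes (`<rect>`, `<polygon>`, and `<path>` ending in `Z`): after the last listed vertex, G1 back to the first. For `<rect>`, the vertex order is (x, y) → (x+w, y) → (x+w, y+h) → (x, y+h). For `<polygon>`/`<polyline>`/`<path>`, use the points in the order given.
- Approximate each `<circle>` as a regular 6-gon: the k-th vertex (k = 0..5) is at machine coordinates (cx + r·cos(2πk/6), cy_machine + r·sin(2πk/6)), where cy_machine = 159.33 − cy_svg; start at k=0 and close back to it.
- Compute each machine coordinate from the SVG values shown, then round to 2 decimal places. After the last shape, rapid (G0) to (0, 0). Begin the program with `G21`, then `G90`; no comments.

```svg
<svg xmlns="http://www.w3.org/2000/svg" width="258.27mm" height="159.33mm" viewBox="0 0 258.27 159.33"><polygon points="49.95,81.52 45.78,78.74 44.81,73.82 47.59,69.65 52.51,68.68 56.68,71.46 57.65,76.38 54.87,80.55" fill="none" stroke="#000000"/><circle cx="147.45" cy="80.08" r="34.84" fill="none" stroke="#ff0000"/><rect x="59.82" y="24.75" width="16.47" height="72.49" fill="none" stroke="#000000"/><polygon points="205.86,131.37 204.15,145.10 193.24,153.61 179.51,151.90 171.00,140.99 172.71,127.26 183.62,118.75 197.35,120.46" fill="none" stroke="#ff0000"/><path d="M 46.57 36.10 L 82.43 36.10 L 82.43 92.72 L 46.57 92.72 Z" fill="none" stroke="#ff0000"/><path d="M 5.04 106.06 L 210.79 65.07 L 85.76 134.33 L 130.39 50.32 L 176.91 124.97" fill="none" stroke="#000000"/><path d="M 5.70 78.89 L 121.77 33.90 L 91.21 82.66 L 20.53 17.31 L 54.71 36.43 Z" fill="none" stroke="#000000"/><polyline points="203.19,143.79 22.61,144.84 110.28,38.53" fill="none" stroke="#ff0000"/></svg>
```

G21
G90
G0 X49.95 Y77.81
M3 S288
G1 X45.78 Y80.59 F3588
G1 X44.81 Y85.51
G1 X47.59 Y89.68
G1 X52.51 Y90.65
G1 X56.68 Y87.87
G1 X57.65 Y82.95
G1 X54.87 Y78.78
G1 X49.95 Y77.81
M5
G0 X182.29 Y79.25
M3 S485
G1 X164.87 Y109.42 F1971
G1 X130.03 Y109.42
G1 X112.61 Y79.25
G1 X130.03 Y49.08
G1 X164.87 Y49.08
G1 X182.29 Y79.25
M5
G0 X59.82 Y134.58
M3 S288
G1 X76.29 Y134.58 F3588
G1 X76.29 Y62.09
G1 X59.82 Y62.09
G1 X59.82 Y134.58
M5
G0 X205.86 Y27.96
M3 S485
G1 X204.15 Y14.23 F1971
G1 X193.24 Y5.72
G1 X179.51 Y7.43
G1 X171.00 Y18.34
G1 X172.71 Y32.07
G1 X183.62 Y40.58
G1 X197.35 Y38.87
G1 X205.86 Y27.96
M5
G0 X46.57 Y123.23
M3 S485
G1 X82.43 Y123.23 F1971
G1 X82.43 Y66.61
G1 X46.57 Y66.61
G1 X46.57 Y123.23
M5
G0 X5.04 Y53.27
M3 S288
G1 X210.79 Y94.26 F3588
G1 X85.76 Y25.00
G1 X130.39 Y109.01
G1 X176.91 Y34.36
M5
G0 X5.70 Y80.44
M3 S288
G1 X121.77 Y125.43 F3588
G1 X91.21 Y76.67
G1 X20.53 Y142.02
G1 X54.71 Y122.90
G1 X5.70 Y80.44
M5
G0 X203.19 Y15.54
M3 S485
G1 X22.61 Y14.49 F1971
G1 X110.28 Y120.80
M5
G0 X0.00 Y0.00

1 u = 1 mm; y_m = 159.33 − y.

[1] `<polygon>` regular polygon, #000000→engrave S288 F3588: (49.95,77.81) → (45.78,80.59) → (44.81,85.51) → (47.59,89.68) → (52.51,90.65) → (56.68,87.87) → (57.65,82.95) → (54.87,78.78) → (49.95,77.81) (closed)

[2] `<circle>` circle, #ff0000→score S485 F1971: (182.29,79.25) → (164.87,109.42) → (130.03,109.42) → (112.61,79.25) → (130.03,49.08) → (164.87,49.08) → (182.29,79.25) (closed)

[3] `<rect>` rectangle, #000000→engrave S288 F3588: (59.82,134.58) → (76.29,134.58) → (76.29,62.09) → (59.82,62.09) → (59.82,134.58) (closed)

[4] `<polygon>` regular polygon, #ff0000→score S485 F1971: (205.86,27.96) → (204.15,14.23) → (193.24,5.72) → (179.51,7.43) → (171.00,18.34) → (172.71,32.07) → (183.62,40.58) → (197.35,38.87) → (205.86,27.96) (closed)

[5] `<path>` rectangle, #ff0000→score S485 F1971: (46.57,123.23) → (82.43,123.23) → (82.43,66.61) → (46.57,66.61) → (46.57,123.23) (closed)

[6] `<path>` open polyline, #000000→engrave S288 F3588: (5.04,53.27) → (210.79,94.26) → (85.76,25.00) → (130.39,109.01) → (176.91,34.36)

[7] `<path>` closed polygon, #000000→engrave S288 F3588: (5.70,80.44) → (121.77,125.43) → (91.21,76.67) → (20.53,142.02) → (54.71,122.90) → (5.70,80.44) (closed)

[8] `<polyline>` open polyline, #ff0000→score S485 F1971: (203.19,15.54) → (22.61,14.49) → (110.28,120.80)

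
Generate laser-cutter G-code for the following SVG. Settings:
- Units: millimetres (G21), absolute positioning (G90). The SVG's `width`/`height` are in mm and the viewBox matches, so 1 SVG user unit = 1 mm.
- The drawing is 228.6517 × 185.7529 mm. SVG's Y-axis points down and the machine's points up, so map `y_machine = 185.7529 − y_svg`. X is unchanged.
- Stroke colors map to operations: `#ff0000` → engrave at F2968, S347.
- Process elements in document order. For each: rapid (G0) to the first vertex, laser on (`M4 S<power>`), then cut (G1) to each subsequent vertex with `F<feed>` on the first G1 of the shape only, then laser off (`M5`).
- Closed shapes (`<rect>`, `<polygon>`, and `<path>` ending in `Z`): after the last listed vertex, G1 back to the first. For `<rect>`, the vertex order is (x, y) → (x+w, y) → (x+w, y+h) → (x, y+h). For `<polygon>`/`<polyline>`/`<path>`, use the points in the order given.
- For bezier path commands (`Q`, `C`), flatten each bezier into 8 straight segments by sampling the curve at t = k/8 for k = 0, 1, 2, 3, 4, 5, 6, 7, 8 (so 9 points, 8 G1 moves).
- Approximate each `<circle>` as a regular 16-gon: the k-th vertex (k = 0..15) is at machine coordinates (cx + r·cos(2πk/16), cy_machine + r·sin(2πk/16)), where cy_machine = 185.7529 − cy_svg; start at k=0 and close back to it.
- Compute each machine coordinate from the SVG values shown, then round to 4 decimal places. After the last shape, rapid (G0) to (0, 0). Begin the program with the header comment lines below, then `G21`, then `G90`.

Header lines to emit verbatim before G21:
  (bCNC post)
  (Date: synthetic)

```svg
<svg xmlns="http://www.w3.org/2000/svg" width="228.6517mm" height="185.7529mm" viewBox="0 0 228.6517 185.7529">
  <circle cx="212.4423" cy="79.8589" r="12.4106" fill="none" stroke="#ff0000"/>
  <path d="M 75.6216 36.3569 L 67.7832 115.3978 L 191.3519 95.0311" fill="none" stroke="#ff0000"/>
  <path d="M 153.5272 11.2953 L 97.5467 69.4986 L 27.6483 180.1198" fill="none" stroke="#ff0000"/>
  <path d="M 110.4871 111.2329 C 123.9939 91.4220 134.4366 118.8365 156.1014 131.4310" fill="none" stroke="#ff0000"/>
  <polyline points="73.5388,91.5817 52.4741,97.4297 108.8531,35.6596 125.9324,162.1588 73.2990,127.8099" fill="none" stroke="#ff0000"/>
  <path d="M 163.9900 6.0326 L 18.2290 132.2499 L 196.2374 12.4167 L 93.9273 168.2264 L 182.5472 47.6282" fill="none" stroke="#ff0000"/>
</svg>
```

1 u = 1 mm; y_m = 185.7529 − y.

[1] `<circle>` circle, #ff0000→engrave S347 F2968: (224.8529,105.8940) → (223.9082,110.6433) → (221.2179,114.6696) → (217.1916,117.3599) → (212.4423,118.3046) → (207.6930,117.3599) → (203.6667,114.6696) → (200.9764,110.6433) → (200.0317,105.8940) → (200.9764,101.1447) → (203.6667,97.1184) → (207.6930,94.4281) → (212.4423,93.4834) → (217.1916,94.4281) → (221.2179,97.1184) → (223.9082,101.1447) → (224.8529,105.8940) (closed)

[2] `<path>` open polyline, #ff0000→engrave S347 F2968: (75.6216,149.3960) → (67.7832,70.3551) → (191.3519,90.7218)

[3] `<path>` open polyline, #ff0000→engrave S347 F2968: (153.5272,174.4576) → (97.5467,116.2543) → (27.6483,5.6331)

[4] `<path>` cubic bezier, #ff0000→engrave S347 F2968: (110.4871,74.5200) → (115.4364,79.8566) → (120.2659,81.4929) → (125.1430,80.1560) → (130.2350,76.5730) → (135.7094,71.4710) → (141.7337,65.5771) → (148.4752,59.6183) → (156.1014,54.3219)

[5] `<polyline>` open polyline, #ff0000→engrave S347 F2968: (73.5388,94.1712) → (52.4741,88.3232) → (108.8531,150.0933) → (125.9324,23.5941) → (73.2990,57.9430)

[6] `<path>` open polyline, #ff0000→engrave S347 F2968: (163.9900,179.7203) → (18.2290,53.5030) → (196.2374,173.3362) → (93.9273,17.5265) → (182.5472,138.1247)

(bCNC post)
(Date: synthetic)
G21
G90
G0 X224.8529 Y105.8940
M4 S347
G1 X223.9082 Y110.6433 F2968
G1 X221.2179 Y114.6696
G1 X217.1916 Y117.3599
G1 X212.4423 Y118.3046
G1 X207.6930 Y117.3599
G1 X203.6667 Y114.6696
G1 X200.9764 Y110.6433
G1 X200.0317 Y105.8940
G1 X200.9764 Y101.1447
G1 X203.6667 Y97.1184
G1 X207.6930 Y94.4281
G1 X212.4423 Y93.4834
G1 X217.1916 Y94.4281
G1 X221.2179 Y97.1184
G1 X223.9082 Y101.1447
G1 X224.8529 Y105.8940
M5
G0 X75.6216 Y149.3960
M4 S347
G1 X67.7832 Y70.3551 F2968
G1 X191.3519 Y90.7218
M5
G0 X153.5272 Y174.4576
M4 S347
G1 X97.5467 Y116.2543 F2968
G1 X27.6483 Y5.6331
M5
G0 X110.4871 Y74.5200
M4 S347
G1 X115.4364 Y79.8566 F2968
G1 X120.2659 Y81.4929
G1 X125.1430 Y80.1560
G1 X130.2350 Y76.5730
G1 X135.7094 Y71.4710
G1 X141.7337 Y65.5771
G1 X148.4752 Y59.6183
G1 X156.1014 Y54.3219
M5
G0 X73.5388 Y94.1712
M4 S347
G1 X52.4741 Y88.3232 F2968
G1 X108.8531 Y150.0933
G1 X125.9324 Y23.5941
G1 X73.2990 Y57.9430
M5
G0 X163.9900 Y179.7203
M4 S347
G1 X18.2290 Y53.5030 F2968
G1 X196.2374 Y173.3362
G1 X93.9273 Y17.5265
G1 X182.5472 Y138.1247
M5
G0 X0.0000 Y0.0000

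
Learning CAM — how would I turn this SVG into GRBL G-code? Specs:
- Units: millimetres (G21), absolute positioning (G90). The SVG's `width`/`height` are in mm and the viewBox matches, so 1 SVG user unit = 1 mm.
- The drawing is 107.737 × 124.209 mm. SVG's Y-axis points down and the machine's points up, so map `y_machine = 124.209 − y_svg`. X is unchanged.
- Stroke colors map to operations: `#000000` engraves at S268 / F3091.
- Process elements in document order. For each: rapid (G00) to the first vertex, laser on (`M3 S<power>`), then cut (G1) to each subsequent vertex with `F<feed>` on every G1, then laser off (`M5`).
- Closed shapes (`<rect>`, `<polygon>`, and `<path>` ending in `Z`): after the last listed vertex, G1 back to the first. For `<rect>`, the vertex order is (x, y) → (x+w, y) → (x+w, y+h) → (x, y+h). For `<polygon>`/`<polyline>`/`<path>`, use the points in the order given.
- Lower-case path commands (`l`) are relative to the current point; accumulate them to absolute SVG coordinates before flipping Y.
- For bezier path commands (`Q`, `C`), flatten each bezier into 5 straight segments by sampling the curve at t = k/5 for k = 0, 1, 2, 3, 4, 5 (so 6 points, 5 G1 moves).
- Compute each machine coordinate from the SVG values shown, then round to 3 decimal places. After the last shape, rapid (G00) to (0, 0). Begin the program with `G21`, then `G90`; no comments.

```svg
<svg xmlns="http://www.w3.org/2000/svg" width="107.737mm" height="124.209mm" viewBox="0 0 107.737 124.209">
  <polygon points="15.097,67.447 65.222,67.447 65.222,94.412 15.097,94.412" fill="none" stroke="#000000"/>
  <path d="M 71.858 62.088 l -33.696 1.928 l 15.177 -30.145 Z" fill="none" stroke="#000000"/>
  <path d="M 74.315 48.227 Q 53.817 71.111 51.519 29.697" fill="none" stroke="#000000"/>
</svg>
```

G21
G90
G00 X15.097 Y56.762
M3 S268
G1 X65.222 Y56.762 F3091
G1 X65.222 Y29.797 F3091
G1 X15.097 Y29.797 F3091
G1 X15.097 Y56.762 F3091
M5
G00 X71.858 Y62.121
M3 S268
G1 X38.162 Y60.193 F3091
G1 X53.339 Y90.338 F3091
G1 X71.858 Y62.121 F3091
M5
G00 X74.315 Y75.982
M3 S268
G1 X66.844 Y69.400 F3091
G1 X60.829 Y67.962 F3091
G1 X56.269 Y71.668 F3091
G1 X53.166 Y80.518 F3091
G1 X51.519 Y94.512 F3091
M5
G00 X0.000 Y0.000

Since the viewBox matches the mm dimensions, user units are millimetres directly. The only transform is the Y-flip y_m = 124.209 − y_svg.

Shape 1 is a rectangle drawn with `<polygon>`. Its stroke #000000 means engrave at S268, F3091. After flipping Y the toolpath is (15.097,56.762) → (65.222,56.762) → (65.222,29.797) → (15.097,29.797) → (15.097,56.762), returning to the start.

Shape 2 is a regular polygon drawn with `<path>`. Its stroke #000000 means engrave at S268, F3091. After flipping Y the toolpath is (71.858,62.121) → (38.162,60.193) → (53.339,90.338) → (71.858,62.121), returning to the start.

Shape 3 is a quadratic bezier drawn with `<path>`. Its stroke #000000 means engrave at S268, F3091. After flipping Y the toolpath is (74.315,75.982) → (66.844,69.400) → (60.829,67.962) → (56.269,71.668) → (53.166,80.518) → (51.519,94.512).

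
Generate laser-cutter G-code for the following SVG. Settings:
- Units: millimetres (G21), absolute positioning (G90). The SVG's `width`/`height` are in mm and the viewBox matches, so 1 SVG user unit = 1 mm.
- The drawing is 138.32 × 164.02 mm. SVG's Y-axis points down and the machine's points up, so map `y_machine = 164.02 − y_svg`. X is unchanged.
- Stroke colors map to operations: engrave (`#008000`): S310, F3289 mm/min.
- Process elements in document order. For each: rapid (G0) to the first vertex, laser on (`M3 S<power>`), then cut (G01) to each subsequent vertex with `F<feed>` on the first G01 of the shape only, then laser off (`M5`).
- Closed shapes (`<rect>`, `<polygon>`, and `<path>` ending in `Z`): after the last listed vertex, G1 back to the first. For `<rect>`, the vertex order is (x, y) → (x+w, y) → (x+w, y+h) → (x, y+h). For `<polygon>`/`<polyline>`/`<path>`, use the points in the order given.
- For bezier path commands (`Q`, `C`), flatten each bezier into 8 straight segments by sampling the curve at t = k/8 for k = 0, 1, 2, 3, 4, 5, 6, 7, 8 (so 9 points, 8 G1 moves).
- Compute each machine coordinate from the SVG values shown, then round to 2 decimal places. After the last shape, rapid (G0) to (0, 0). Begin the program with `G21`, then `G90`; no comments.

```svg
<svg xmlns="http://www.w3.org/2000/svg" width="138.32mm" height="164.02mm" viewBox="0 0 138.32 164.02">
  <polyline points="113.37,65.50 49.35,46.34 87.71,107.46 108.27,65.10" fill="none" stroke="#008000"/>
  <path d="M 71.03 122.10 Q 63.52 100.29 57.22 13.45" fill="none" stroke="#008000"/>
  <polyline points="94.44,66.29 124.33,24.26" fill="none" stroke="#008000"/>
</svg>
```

G21
G90
G0 X113.37 Y98.52
M3 S310
G01 X49.35 Y117.68 F3289
G01 X87.71 Y56.56
G01 X108.27 Y98.92
M5
G0 X71.03 Y41.92
M3 S310
G01 X69.17 Y48.39 F3289
G01 X67.35 Y56.89
G01 X65.57 Y67.42
G01 X63.82 Y79.99
G01 X62.12 Y94.58
G01 X60.45 Y111.21
G01 X58.81 Y129.88
G01 X57.22 Y150.57
M5
G0 X94.44 Y97.73
M3 S310
G01 X124.33 Y139.76 F3289
M5
G0 X0.00 Y0.00

Since the viewBox matches the mm dimensions, user units are millimetres directly. The only transform is the Y-flip y_m = 164.02 − y_svg.

Shape 1 is a open polyline drawn with `<polyline>`. Its stroke #008000 means engrave at S310, F3289. After flipping Y the toolpath is (113.37,98.52) → (49.35,117.68) → (87.71,56.56) → (108.27,98.92).

Shape 2 is a quadratic bezier drawn with `<path>`. Its stroke #008000 means engrave at S310, F3289. After flipping Y the toolpath is (71.03,41.92) → (69.17,48.39) → (67.35,56.89) → (65.57,67.42) → (63.82,79.99) → (62.12,94.58) → (60.45,111.21) → (58.81,129.88) → (57.22,150.57).

Shape 3 is a line segment drawn with `<polyline>`. Its stroke #008000 means engrave at S310, F3289. After flipping Y the toolpath is (94.44,97.73) → (124.33,139.76).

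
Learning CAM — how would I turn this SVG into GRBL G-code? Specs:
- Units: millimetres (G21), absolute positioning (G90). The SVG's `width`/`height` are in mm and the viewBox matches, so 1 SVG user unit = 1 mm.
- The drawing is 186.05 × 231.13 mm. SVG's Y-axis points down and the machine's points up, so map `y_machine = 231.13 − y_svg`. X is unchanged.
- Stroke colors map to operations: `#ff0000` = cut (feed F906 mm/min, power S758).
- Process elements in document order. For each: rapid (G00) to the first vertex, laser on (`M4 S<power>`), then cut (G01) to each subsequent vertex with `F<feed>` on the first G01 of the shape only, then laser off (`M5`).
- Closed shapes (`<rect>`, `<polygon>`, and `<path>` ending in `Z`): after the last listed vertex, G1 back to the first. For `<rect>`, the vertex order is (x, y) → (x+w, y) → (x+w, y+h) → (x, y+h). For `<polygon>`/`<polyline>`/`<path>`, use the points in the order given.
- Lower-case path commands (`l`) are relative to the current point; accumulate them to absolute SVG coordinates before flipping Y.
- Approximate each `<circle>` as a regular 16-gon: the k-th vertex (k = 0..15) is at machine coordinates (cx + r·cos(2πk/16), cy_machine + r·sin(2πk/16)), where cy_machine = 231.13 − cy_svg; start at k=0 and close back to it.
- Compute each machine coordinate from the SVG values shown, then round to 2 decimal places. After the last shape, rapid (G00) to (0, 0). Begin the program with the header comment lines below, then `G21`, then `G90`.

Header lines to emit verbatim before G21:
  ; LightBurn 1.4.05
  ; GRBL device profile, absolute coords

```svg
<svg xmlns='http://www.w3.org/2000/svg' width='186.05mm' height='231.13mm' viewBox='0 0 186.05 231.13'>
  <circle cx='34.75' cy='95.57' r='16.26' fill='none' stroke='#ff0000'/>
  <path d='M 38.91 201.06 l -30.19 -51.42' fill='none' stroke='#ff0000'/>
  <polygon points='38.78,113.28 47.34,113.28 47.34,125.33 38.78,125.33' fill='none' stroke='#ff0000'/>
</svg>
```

; LightBurn 1.4.05
; GRBL device profile, absolute coords
G21
G90
G00 X51.01 Y135.56
M4 S758
G01 X49.77 Y141.78 F906
G01 X46.25 Y147.06
G01 X40.97 Y150.58
G01 X34.75 Y151.82
G01 X28.53 Y150.58
G01 X23.25 Y147.06
G01 X19.73 Y141.78
G01 X18.49 Y135.56
G01 X19.73 Y129.34
G01 X23.25 Y124.06
G01 X28.53 Y120.54
G01 X34.75 Y119.30
G01 X40.97 Y120.54
G01 X46.25 Y124.06
G01 X49.77 Y129.34
G01 X51.01 Y135.56
M5
G00 X38.91 Y30.07
M4 S758
G01 X8.72 Y81.49 F906
M5
G00 X38.78 Y117.85
M4 S758
G01 X47.34 Y117.85 F906
G01 X47.34 Y105.80
G01 X38.78 Y105.80
G01 X38.78 Y117.85
M5
G00 X0.00 Y0.00

1 u = 1 mm; y_m = 231.13 − y.

[1] `<circle>` circle, #ff0000→cut S758 F906: (51.01,135.56) → (49.77,141.78) → (46.25,147.06) → (40.97,150.58) → (34.75,151.82) → (28.53,150.58) → (23.25,147.06) → (19.73,141.78) → (18.49,135.56) → (19.73,129.34) → (23.25,124.06) → (28.53,120.54) → (34.75,119.30) → (40.97,120.54) → (46.25,124.06) → (49.77,129.34) → (51.01,135.56) (closed)

[2] `<path>` line segment, #ff0000→cut S758 F906: (38.91,30.07) → (8.72,81.49)

[3] `<polygon>` rectangle, #ff0000→cut S758 F906: (38.78,117.85) → (47.34,117.85) → (47.34,105.80) → (38.78,105.80) → (38.78,117.85) (closed)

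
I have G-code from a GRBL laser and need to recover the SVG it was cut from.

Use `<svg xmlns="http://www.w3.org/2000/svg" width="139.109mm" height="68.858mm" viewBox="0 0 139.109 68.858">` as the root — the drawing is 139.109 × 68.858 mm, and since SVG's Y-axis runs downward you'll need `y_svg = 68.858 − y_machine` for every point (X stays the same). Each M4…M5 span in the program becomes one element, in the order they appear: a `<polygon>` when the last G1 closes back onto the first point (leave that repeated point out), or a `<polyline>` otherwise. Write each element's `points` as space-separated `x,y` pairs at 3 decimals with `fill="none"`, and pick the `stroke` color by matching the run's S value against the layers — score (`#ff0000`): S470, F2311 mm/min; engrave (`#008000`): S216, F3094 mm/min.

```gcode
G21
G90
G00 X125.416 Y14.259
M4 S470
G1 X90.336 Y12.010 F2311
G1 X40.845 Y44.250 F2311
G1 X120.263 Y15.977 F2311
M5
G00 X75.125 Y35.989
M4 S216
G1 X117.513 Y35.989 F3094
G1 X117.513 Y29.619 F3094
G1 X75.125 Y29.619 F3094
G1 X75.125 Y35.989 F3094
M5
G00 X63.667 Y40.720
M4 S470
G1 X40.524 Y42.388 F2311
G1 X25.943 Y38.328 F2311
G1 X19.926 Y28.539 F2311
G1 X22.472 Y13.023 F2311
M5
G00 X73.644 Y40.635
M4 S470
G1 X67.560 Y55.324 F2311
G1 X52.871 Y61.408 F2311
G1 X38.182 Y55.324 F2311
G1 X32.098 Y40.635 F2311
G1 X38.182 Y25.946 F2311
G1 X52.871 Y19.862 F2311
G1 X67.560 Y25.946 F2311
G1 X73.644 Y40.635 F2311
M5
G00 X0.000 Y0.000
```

Machine Y-up, SVG Y-down with viewBox height 68.858, so y_svg = 68.858 − y_machine; X carries over.

Run 1: the run's S470 means `#ff0000` (score). The run is open, so emit a `<polyline>` with points (Y-flipped): 125.416,54.599 90.336,56.848 40.845,24.608 120.263,52.881.

Run 2: S216 ⇒ engrave layer `#008000`. The run returns to its start, so emit a `<polygon>` with points (Y-flipped): 75.125,32.869 117.513,32.869 117.513,39.239 75.125,39.239.

Run 3: S470 ⇒ score layer `#ff0000`. The run is open, so emit a `<polyline>` with points (Y-flipped): 63.667,28.138 40.524,26.470 25.943,30.530 19.926,40.319 22.472,55.835.

Run 4: power S470 maps to stroke `#ff0000` (score). The run returns to its start, so emit a `<polygon>` with points (Y-flipped): 73.644,28.223 67.560,13.534 52.871,7.450 38.182,13.534 32.098,28.223 38.182,42.912 52.871,48.996 67.560,42.912.

<svg xmlns="http://www.w3.org/2000/svg" width="139.109mm" height="68.858mm" viewBox="0 0 139.109 68.858">
  <polyline points="125.416,54.599 90.336,56.848 40.845,24.608 120.263,52.881" fill="none" stroke="#ff0000"/>
  <polygon points="75.125,32.869 117.513,32.869 117.513,39.239 75.125,39.239" fill="none" stroke="#008000"/>
  <polyline points="63.667,28.138 40.524,26.470 25.943,30.530 19.926,40.319 22.472,55.835" fill="none" stroke="#ff0000"/>
  <polygon points="73.644,28.223 67.560,13.534 52.871,7.450 38.182,13.534 32.098,28.223 38.182,42.912 52.871,48.996 67.560,42.912" fill="none" stroke="#ff0000"/>
</svg>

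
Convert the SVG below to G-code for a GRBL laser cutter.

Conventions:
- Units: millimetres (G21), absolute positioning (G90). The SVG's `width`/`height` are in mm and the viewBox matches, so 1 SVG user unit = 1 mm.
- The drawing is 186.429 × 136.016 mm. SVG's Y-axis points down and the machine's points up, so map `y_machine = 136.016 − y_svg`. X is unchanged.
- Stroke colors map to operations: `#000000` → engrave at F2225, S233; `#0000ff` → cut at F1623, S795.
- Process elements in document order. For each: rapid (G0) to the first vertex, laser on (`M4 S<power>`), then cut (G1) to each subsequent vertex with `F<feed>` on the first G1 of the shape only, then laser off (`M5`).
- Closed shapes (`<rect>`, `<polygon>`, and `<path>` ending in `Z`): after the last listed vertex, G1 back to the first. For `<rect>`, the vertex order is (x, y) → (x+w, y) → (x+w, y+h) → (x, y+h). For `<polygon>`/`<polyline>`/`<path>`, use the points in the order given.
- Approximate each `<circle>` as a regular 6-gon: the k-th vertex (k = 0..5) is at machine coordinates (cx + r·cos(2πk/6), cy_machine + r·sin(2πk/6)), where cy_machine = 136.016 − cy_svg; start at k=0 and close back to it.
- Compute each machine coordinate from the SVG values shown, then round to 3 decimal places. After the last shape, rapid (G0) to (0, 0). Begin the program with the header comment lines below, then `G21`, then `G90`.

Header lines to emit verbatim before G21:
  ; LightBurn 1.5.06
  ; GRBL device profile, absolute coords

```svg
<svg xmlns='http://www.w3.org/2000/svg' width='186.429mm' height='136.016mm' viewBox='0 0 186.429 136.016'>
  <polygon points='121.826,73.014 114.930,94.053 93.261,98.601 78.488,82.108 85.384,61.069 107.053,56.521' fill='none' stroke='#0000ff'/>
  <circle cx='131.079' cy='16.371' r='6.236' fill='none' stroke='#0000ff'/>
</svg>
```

Since the viewBox matches the mm dimensions, user units are millimetres directly. The only transform is the Y-flip y_m = 136.016 − y_svg.

Shape 1 is a regular polygon drawn with `<polygon>`. Its stroke #0000ff means cut at S795, F1623. After flipping Y the toolpath is (121.826,63.002) → (114.930,41.963) → (93.261,37.415) → (78.488,53.908) → (85.384,74.947) → (107.053,79.495) → (121.826,63.002), returning to the start.

Shape 2 is a circle drawn with `<circle>`. Its stroke #0000ff means cut at S795, F1623. After flipping Y the toolpath is (137.315,119.645) → (134.197,125.046) → (127.961,125.046) → (124.843,119.645) → (127.961,114.244) → (134.197,114.244) → (137.315,119.645), returning to the start.

; LightBurn 1.5.06
; GRBL device profile, absolute coords
G21
G90
G0 X121.826 Y63.002
M4 S795
G1 X114.930 Y41.963 F1623
G1 X93.261 Y37.415
G1 X78.488 Y53.908
G1 X85.384 Y74.947
G1 X107.053 Y79.495
G1 X121.826 Y63.002
M5
G0 X137.315 Y119.645
M4 S795
G1 X134.197 Y125.046 F1623
G1 X127.961 Y125.046
G1 X124.843 Y119.645
G1 X127.961 Y114.244
G1 X134.197 Y114.244
G1 X137.315 Y119.645
M5
G0 X0.000 Y0.000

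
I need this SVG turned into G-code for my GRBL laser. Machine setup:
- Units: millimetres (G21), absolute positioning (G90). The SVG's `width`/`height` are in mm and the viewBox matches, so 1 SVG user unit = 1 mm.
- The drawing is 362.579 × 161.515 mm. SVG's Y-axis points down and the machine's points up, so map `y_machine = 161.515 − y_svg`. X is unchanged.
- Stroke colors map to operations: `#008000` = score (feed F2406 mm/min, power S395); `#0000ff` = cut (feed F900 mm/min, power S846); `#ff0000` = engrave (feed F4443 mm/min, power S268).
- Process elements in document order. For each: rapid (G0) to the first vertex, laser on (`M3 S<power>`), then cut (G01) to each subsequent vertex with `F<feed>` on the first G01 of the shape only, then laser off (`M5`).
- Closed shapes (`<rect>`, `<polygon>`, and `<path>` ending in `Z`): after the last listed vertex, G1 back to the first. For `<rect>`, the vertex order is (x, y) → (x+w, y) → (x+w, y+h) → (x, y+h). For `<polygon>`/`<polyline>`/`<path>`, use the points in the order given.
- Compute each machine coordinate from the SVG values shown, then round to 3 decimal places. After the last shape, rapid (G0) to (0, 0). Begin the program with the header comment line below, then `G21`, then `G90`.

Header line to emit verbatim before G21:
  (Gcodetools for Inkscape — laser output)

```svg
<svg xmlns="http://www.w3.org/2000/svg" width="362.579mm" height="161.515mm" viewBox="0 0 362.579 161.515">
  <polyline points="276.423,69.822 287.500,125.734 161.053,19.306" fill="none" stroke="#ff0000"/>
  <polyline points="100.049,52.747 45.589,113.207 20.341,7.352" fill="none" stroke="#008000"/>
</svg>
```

viewBox `0 0 362.579 161.515` with mm width/height → 1 unit = 1 mm. Flip: y_m = 161.515 − y_svg.

**Shape 1** — `<polyline>` open polyline, stroke `#ff0000` → engrave (S268, F4443). Machine vertices: (276.423,91.693) → (287.500,35.781) → (161.053,142.209). Open path.

**Shape 2** — `<polyline>` open polyline, stroke `#008000` → score (S395, F2406). Machine vertices: (100.049,108.768) → (45.589,48.308) → (20.341,154.163). Open path.

(Gcodetools for Inkscape — laser output)
G21
G90
G0 X276.423 Y91.693
M3 S268
G01 X287.500 Y35.781 F4443
G01 X161.053 Y142.209
M5
G0 X100.049 Y108.768
M3 S395
G01 X45.589 Y48.308 F2406
G01 X20.341 Y154.163
M5
G0 X0.000 Y0.000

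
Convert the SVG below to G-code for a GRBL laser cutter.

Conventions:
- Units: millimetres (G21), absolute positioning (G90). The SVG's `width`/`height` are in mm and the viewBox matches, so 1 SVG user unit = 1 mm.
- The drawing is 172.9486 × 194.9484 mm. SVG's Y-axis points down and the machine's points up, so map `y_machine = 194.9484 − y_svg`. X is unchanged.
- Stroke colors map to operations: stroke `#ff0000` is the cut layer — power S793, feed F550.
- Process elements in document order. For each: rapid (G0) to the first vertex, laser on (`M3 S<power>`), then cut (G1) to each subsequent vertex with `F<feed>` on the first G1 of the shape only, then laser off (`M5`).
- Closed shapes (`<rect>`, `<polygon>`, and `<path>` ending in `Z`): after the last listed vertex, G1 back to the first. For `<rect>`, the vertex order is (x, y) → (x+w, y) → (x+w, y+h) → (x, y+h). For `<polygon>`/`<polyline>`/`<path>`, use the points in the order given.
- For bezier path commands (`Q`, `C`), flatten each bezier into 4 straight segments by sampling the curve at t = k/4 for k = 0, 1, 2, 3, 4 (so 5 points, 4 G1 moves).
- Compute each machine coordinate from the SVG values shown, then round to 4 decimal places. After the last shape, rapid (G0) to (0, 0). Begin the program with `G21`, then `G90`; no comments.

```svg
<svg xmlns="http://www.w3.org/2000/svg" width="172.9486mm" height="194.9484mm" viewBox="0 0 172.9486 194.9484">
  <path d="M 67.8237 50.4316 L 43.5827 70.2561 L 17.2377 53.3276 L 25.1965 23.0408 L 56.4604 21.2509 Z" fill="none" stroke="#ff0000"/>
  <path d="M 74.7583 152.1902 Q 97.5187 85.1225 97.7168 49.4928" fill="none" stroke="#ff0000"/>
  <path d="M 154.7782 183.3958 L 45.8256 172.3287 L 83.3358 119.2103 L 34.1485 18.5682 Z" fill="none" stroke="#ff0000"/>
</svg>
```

G21
G90
G0 X67.8237 Y144.5168
M3 S793
G1 X43.5827 Y124.6923 F550
G1 X17.2377 Y141.6208
G1 X25.1965 Y171.9076
G1 X56.4604 Y173.6975
G1 X67.8237 Y144.5168
M5
G0 X74.7583 Y42.7582
M3 S793
G1 X84.7284 Y74.3272 F550
G1 X91.8781 Y101.9664
G1 X96.2076 Y125.6759
G1 X97.7168 Y145.4556
M5
G0 X154.7782 Y11.5526
M3 S793
G1 X45.8256 Y22.6197 F550
G1 X83.3358 Y75.7381
G1 X34.1485 Y176.3802
G1 X154.7782 Y11.5526
M5
G0 X0.0000 Y0.0000

1 u = 1 mm; y_m = 194.9484 − y.

[1] `<path>` regular polygon, #ff0000→cut S793 F550: (67.8237,144.5168) → (43.5827,124.6923) → (17.2377,141.6208) → (25.1965,171.9076) → (56.4604,173.6975) → (67.8237,144.5168) (closed)

[2] `<path>` quadratic bezier, #ff0000→cut S793 F550: (74.7583,42.7582) → (84.7284,74.3272) → (91.8781,101.9664) → (96.2076,125.6759) → (97.7168,145.4556)

[3] `<path>` closed polygon, #ff0000→cut S793 F550: (154.7782,11.5526) → (45.8256,22.6197) → (83.3358,75.7381) → (34.1485,176.3802) → (154.7782,11.5526) (closed)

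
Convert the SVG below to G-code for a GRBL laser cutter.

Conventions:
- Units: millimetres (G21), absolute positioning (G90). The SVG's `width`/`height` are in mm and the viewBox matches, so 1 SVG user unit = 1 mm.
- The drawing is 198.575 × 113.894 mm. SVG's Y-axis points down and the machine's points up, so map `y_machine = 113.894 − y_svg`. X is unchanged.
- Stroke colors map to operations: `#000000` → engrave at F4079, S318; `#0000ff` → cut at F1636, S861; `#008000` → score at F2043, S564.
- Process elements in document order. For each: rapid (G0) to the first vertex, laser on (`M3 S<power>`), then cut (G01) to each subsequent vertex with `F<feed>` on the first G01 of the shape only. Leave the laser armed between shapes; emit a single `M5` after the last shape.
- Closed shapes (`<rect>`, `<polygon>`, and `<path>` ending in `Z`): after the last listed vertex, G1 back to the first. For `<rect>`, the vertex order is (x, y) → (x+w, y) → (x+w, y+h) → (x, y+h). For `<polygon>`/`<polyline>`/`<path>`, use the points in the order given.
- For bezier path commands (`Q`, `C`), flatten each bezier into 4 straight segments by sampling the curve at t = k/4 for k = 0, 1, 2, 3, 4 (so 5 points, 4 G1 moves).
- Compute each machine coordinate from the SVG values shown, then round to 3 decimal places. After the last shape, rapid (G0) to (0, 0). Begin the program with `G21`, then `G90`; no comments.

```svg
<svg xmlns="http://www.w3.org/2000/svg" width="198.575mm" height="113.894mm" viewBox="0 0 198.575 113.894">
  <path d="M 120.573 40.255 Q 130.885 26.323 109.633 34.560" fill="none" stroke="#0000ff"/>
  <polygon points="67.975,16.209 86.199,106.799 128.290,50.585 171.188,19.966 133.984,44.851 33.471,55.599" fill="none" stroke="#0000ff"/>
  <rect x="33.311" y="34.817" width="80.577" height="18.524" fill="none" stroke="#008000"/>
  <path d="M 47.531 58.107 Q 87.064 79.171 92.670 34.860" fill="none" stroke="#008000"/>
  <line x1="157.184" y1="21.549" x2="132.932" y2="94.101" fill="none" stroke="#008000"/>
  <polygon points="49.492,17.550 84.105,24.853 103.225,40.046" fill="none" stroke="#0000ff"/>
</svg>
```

G21
G90
G0 X120.573 Y73.639
M3 S861
G01 X123.756 Y79.219 F1636
G01 X122.994 Y82.029
G01 X118.286 Y82.067
G01 X109.633 Y79.334
G0 X67.975 Y97.685
M3 S861
G01 X86.199 Y7.095 F1636
G01 X128.290 Y63.309
G01 X171.188 Y93.928
G01 X133.984 Y69.043
G01 X33.471 Y58.295
G01 X67.975 Y97.685
G0 X33.311 Y79.077
M3 S564
G01 X113.888 Y79.077 F2043
G01 X113.888 Y60.553
G01 X33.311 Y60.553
G01 X33.311 Y79.077
G0 X47.531 Y55.787
M3 S564
G01 X65.177 Y49.341 F2043
G01 X78.582 Y51.067
G01 X87.747 Y60.964
G01 X92.670 Y79.034
G0 X157.184 Y92.345
M3 S564
G01 X132.932 Y19.793 F2043
G0 X49.492 Y96.344
M3 S861
G01 X84.105 Y89.041 F1636
G01 X103.225 Y73.848
G01 X49.492 Y96.344
M5
G0 X0.000 Y0.000

viewBox `0 0 198.575 113.894` with mm width/height → 1 unit = 1 mm. Flip: y_m = 113.894 − y_svg.

**Shape 1** — `<path>` quadratic bezier, stroke `#0000ff` → cut (S861, F1636). Control points (SVG): P0=(120.573,40.255), P1=(130.885,26.323), P2=(109.633,34.560); sampled at t=k/4. Machine vertices: (120.573,73.639) → (123.756,79.219) → (122.994,82.029) → (118.286,82.067) → (109.633,79.334). Open path.

**Shape 2** — `<polygon>` closed polygon, stroke `#0000ff` → cut (S861, F1636). Machine vertices: (67.975,97.685) → (86.199,7.095) → (128.290,63.309) → (171.188,93.928) → (133.984,69.043) → (33.471,58.295) → (67.975,97.685). Closed: final G1 returns to the first vertex.

**Shape 3** — `<rect>` rectangle, stroke `#008000` → score (S564, F2043). Machine vertices: (33.311,79.077) → (113.888,79.077) → (113.888,60.553) → (33.311,60.553) → (33.311,79.077). Closed: final G1 returns to the first vertex.

**Shape 4** — `<path>` quadratic bezier, stroke `#008000` → score (S564, F2043). Control points (SVG): P0=(47.531,58.107), P1=(87.064,79.171), P2=(92.670,34.860); sampled at t=k/4. Machine vertices: (47.531,55.787) → (65.177,49.341) → (78.582,51.067) → (87.747,60.964) → (92.670,79.034). Open path.

**Shape 5** — `<line>` line segment, stroke `#008000` → score (S564, F2043). Machine vertices: (157.184,92.345) → (132.932,19.793). Open path.

**Shape 6** — `<polygon>` closed polygon, stroke `#0000ff` → cut (S861, F1636). Machine vertices: (49.492,96.344) → (84.105,89.041) → (103.225,73.848) → (49.492,96.344). Closed: final G1 returns to the first vertex.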